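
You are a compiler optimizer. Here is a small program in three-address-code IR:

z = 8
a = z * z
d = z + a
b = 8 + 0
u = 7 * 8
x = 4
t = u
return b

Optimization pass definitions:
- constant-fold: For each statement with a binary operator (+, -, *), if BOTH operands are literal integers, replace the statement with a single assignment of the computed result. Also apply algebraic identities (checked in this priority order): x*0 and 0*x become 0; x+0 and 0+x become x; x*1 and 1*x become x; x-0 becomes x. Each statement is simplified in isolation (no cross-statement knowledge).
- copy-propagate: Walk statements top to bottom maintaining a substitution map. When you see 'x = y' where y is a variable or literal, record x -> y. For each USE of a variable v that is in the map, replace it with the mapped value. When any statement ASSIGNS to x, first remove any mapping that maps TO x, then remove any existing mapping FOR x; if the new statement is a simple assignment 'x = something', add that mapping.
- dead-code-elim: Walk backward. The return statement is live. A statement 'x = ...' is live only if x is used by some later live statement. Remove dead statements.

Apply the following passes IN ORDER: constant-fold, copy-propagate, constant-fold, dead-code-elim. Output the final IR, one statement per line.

Initial IR:
  z = 8
  a = z * z
  d = z + a
  b = 8 + 0
  u = 7 * 8
  x = 4
  t = u
  return b
After constant-fold (8 stmts):
  z = 8
  a = z * z
  d = z + a
  b = 8
  u = 56
  x = 4
  t = u
  return b
After copy-propagate (8 stmts):
  z = 8
  a = 8 * 8
  d = 8 + a
  b = 8
  u = 56
  x = 4
  t = 56
  return 8
After constant-fold (8 stmts):
  z = 8
  a = 64
  d = 8 + a
  b = 8
  u = 56
  x = 4
  t = 56
  return 8
After dead-code-elim (1 stmts):
  return 8

Answer: return 8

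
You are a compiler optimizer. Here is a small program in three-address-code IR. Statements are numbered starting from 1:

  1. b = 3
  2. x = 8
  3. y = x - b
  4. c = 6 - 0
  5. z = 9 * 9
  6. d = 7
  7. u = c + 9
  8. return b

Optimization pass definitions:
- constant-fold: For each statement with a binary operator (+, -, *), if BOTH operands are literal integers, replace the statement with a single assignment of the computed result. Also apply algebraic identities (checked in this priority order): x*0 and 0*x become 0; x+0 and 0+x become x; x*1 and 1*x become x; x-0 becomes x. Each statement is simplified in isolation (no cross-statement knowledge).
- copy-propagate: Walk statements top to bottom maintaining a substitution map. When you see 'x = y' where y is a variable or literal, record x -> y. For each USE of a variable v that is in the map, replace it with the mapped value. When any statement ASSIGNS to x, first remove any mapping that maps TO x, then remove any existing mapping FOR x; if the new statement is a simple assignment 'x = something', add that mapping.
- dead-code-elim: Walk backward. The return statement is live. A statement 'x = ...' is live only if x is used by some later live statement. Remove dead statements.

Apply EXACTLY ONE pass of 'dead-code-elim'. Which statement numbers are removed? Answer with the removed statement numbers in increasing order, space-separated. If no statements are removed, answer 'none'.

Answer: 2 3 4 5 6 7

Derivation:
Backward liveness scan:
Stmt 1 'b = 3': KEEP (b is live); live-in = []
Stmt 2 'x = 8': DEAD (x not in live set ['b'])
Stmt 3 'y = x - b': DEAD (y not in live set ['b'])
Stmt 4 'c = 6 - 0': DEAD (c not in live set ['b'])
Stmt 5 'z = 9 * 9': DEAD (z not in live set ['b'])
Stmt 6 'd = 7': DEAD (d not in live set ['b'])
Stmt 7 'u = c + 9': DEAD (u not in live set ['b'])
Stmt 8 'return b': KEEP (return); live-in = ['b']
Removed statement numbers: [2, 3, 4, 5, 6, 7]
Surviving IR:
  b = 3
  return b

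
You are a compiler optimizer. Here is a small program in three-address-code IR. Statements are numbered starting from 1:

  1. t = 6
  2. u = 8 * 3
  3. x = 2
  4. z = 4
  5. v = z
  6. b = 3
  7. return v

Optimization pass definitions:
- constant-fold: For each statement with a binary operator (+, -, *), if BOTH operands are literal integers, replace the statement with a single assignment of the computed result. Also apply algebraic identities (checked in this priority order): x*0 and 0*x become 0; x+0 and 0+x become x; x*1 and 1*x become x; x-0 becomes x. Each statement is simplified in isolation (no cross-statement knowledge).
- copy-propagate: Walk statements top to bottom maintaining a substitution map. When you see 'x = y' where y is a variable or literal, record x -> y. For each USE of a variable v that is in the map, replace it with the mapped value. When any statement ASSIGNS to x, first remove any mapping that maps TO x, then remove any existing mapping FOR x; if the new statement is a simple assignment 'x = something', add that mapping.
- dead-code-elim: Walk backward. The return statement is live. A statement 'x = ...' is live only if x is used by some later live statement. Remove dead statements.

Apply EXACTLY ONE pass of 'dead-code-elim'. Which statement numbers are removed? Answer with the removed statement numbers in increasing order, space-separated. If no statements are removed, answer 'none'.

Answer: 1 2 3 6

Derivation:
Backward liveness scan:
Stmt 1 't = 6': DEAD (t not in live set [])
Stmt 2 'u = 8 * 3': DEAD (u not in live set [])
Stmt 3 'x = 2': DEAD (x not in live set [])
Stmt 4 'z = 4': KEEP (z is live); live-in = []
Stmt 5 'v = z': KEEP (v is live); live-in = ['z']
Stmt 6 'b = 3': DEAD (b not in live set ['v'])
Stmt 7 'return v': KEEP (return); live-in = ['v']
Removed statement numbers: [1, 2, 3, 6]
Surviving IR:
  z = 4
  v = z
  return v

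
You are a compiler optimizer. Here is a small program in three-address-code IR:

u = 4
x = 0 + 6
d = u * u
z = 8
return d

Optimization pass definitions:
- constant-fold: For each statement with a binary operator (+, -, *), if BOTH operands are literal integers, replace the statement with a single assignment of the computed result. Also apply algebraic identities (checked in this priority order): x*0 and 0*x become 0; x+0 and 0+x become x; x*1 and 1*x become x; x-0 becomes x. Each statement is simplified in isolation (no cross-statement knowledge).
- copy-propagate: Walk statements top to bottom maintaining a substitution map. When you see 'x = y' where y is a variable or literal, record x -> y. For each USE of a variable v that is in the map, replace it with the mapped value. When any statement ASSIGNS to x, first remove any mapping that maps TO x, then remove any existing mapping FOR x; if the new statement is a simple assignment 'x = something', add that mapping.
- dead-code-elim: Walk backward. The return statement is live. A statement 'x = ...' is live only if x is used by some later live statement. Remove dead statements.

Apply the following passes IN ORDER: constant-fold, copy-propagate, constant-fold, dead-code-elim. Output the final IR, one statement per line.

Initial IR:
  u = 4
  x = 0 + 6
  d = u * u
  z = 8
  return d
After constant-fold (5 stmts):
  u = 4
  x = 6
  d = u * u
  z = 8
  return d
After copy-propagate (5 stmts):
  u = 4
  x = 6
  d = 4 * 4
  z = 8
  return d
After constant-fold (5 stmts):
  u = 4
  x = 6
  d = 16
  z = 8
  return d
After dead-code-elim (2 stmts):
  d = 16
  return d

Answer: d = 16
return d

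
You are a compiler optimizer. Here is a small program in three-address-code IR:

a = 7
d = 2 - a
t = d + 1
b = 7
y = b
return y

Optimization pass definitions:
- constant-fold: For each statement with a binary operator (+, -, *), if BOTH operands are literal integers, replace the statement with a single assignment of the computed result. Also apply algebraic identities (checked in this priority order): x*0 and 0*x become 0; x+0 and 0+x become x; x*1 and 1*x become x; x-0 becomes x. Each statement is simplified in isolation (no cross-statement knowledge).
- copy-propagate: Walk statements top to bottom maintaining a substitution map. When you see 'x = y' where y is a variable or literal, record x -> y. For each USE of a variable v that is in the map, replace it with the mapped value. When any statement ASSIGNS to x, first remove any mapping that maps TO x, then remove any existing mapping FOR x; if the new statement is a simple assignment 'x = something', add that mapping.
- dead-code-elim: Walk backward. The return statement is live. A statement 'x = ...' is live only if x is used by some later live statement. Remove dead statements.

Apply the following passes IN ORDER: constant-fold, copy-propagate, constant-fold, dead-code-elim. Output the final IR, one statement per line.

Initial IR:
  a = 7
  d = 2 - a
  t = d + 1
  b = 7
  y = b
  return y
After constant-fold (6 stmts):
  a = 7
  d = 2 - a
  t = d + 1
  b = 7
  y = b
  return y
After copy-propagate (6 stmts):
  a = 7
  d = 2 - 7
  t = d + 1
  b = 7
  y = 7
  return 7
After constant-fold (6 stmts):
  a = 7
  d = -5
  t = d + 1
  b = 7
  y = 7
  return 7
After dead-code-elim (1 stmts):
  return 7

Answer: return 7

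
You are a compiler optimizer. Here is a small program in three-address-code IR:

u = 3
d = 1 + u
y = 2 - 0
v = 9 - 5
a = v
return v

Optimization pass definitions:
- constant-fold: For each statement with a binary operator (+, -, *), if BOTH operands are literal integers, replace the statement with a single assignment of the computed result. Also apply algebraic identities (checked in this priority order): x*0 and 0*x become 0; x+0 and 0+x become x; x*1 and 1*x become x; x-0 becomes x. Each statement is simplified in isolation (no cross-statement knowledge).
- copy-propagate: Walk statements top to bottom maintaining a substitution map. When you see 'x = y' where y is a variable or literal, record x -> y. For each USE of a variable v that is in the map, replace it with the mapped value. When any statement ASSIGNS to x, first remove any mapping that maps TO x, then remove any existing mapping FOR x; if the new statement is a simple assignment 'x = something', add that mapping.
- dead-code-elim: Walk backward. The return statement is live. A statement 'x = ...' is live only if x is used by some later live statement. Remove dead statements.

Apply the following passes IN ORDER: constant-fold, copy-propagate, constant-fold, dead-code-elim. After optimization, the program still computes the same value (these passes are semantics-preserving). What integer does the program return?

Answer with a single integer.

Initial IR:
  u = 3
  d = 1 + u
  y = 2 - 0
  v = 9 - 5
  a = v
  return v
After constant-fold (6 stmts):
  u = 3
  d = 1 + u
  y = 2
  v = 4
  a = v
  return v
After copy-propagate (6 stmts):
  u = 3
  d = 1 + 3
  y = 2
  v = 4
  a = 4
  return 4
After constant-fold (6 stmts):
  u = 3
  d = 4
  y = 2
  v = 4
  a = 4
  return 4
After dead-code-elim (1 stmts):
  return 4
Evaluate:
  u = 3  =>  u = 3
  d = 1 + u  =>  d = 4
  y = 2 - 0  =>  y = 2
  v = 9 - 5  =>  v = 4
  a = v  =>  a = 4
  return v = 4

Answer: 4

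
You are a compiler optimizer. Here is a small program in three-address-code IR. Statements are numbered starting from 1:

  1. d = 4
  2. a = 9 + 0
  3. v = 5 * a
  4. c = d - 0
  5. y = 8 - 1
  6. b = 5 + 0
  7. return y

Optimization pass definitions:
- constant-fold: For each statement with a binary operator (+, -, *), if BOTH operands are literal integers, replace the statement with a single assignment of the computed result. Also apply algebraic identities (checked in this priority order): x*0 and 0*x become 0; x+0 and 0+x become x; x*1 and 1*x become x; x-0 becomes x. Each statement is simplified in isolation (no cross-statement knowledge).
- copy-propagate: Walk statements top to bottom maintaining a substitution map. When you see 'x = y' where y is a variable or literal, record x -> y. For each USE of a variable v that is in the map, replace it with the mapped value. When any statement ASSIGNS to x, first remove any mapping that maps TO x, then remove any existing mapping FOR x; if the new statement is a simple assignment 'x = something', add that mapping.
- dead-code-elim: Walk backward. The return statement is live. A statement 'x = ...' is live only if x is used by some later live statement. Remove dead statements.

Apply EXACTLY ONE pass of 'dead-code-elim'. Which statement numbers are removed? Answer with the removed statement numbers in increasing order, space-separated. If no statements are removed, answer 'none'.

Answer: 1 2 3 4 6

Derivation:
Backward liveness scan:
Stmt 1 'd = 4': DEAD (d not in live set [])
Stmt 2 'a = 9 + 0': DEAD (a not in live set [])
Stmt 3 'v = 5 * a': DEAD (v not in live set [])
Stmt 4 'c = d - 0': DEAD (c not in live set [])
Stmt 5 'y = 8 - 1': KEEP (y is live); live-in = []
Stmt 6 'b = 5 + 0': DEAD (b not in live set ['y'])
Stmt 7 'return y': KEEP (return); live-in = ['y']
Removed statement numbers: [1, 2, 3, 4, 6]
Surviving IR:
  y = 8 - 1
  return y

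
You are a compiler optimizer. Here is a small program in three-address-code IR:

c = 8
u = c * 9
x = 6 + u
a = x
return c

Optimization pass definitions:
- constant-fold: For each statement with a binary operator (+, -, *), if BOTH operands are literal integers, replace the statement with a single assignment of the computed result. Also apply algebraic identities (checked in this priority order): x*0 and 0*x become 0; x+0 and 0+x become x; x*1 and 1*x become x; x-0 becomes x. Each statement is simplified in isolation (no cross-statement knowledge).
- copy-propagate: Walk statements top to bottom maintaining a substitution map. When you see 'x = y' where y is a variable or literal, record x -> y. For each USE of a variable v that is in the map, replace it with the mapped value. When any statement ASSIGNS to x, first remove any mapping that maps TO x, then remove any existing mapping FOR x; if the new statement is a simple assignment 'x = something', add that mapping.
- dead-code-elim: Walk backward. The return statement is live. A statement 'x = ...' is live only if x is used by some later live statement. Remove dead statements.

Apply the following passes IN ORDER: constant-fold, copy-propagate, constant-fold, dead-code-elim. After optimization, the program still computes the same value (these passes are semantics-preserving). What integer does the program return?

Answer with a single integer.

Initial IR:
  c = 8
  u = c * 9
  x = 6 + u
  a = x
  return c
After constant-fold (5 stmts):
  c = 8
  u = c * 9
  x = 6 + u
  a = x
  return c
After copy-propagate (5 stmts):
  c = 8
  u = 8 * 9
  x = 6 + u
  a = x
  return 8
After constant-fold (5 stmts):
  c = 8
  u = 72
  x = 6 + u
  a = x
  return 8
After dead-code-elim (1 stmts):
  return 8
Evaluate:
  c = 8  =>  c = 8
  u = c * 9  =>  u = 72
  x = 6 + u  =>  x = 78
  a = x  =>  a = 78
  return c = 8

Answer: 8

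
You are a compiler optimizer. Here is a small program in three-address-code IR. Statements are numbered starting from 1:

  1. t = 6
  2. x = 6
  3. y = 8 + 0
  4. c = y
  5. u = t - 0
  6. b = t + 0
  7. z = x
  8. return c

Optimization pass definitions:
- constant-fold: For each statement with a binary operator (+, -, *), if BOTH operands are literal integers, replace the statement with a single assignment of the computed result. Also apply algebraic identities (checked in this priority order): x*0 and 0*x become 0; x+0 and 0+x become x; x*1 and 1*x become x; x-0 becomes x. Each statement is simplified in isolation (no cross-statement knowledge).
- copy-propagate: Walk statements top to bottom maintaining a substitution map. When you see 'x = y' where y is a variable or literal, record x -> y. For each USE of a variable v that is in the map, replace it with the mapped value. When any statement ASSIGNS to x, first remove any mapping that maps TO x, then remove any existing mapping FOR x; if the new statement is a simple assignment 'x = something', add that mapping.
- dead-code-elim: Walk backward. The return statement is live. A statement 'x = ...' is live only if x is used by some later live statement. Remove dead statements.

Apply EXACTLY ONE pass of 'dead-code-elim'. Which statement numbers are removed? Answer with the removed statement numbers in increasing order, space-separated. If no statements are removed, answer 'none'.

Answer: 1 2 5 6 7

Derivation:
Backward liveness scan:
Stmt 1 't = 6': DEAD (t not in live set [])
Stmt 2 'x = 6': DEAD (x not in live set [])
Stmt 3 'y = 8 + 0': KEEP (y is live); live-in = []
Stmt 4 'c = y': KEEP (c is live); live-in = ['y']
Stmt 5 'u = t - 0': DEAD (u not in live set ['c'])
Stmt 6 'b = t + 0': DEAD (b not in live set ['c'])
Stmt 7 'z = x': DEAD (z not in live set ['c'])
Stmt 8 'return c': KEEP (return); live-in = ['c']
Removed statement numbers: [1, 2, 5, 6, 7]
Surviving IR:
  y = 8 + 0
  c = y
  return c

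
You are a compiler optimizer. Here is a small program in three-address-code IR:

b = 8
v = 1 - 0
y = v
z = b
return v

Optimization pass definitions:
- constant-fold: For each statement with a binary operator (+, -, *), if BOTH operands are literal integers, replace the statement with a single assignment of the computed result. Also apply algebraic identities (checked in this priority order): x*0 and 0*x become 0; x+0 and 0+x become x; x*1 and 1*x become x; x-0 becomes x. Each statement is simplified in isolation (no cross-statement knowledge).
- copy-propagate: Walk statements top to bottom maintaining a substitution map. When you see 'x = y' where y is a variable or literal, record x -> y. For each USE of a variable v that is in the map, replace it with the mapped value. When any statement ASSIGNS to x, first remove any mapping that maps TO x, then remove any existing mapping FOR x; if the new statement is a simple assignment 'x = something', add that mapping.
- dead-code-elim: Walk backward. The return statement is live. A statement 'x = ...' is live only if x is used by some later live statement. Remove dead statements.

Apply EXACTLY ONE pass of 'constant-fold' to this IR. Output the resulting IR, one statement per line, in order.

Applying constant-fold statement-by-statement:
  [1] b = 8  (unchanged)
  [2] v = 1 - 0  -> v = 1
  [3] y = v  (unchanged)
  [4] z = b  (unchanged)
  [5] return v  (unchanged)
Result (5 stmts):
  b = 8
  v = 1
  y = v
  z = b
  return v

Answer: b = 8
v = 1
y = v
z = b
return v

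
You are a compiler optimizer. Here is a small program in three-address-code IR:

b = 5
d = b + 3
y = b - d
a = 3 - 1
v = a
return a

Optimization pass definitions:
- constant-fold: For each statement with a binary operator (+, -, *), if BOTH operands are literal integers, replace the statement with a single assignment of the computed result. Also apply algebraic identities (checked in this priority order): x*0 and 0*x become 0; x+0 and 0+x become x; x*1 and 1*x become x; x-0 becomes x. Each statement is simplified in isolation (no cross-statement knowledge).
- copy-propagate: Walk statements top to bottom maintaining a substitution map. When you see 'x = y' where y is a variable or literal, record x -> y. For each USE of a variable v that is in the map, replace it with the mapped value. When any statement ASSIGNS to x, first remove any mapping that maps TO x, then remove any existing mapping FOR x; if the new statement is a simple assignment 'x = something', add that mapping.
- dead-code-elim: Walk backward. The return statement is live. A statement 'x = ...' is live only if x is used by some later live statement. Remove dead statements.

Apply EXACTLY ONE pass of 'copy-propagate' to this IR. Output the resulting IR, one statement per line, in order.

Applying copy-propagate statement-by-statement:
  [1] b = 5  (unchanged)
  [2] d = b + 3  -> d = 5 + 3
  [3] y = b - d  -> y = 5 - d
  [4] a = 3 - 1  (unchanged)
  [5] v = a  (unchanged)
  [6] return a  (unchanged)
Result (6 stmts):
  b = 5
  d = 5 + 3
  y = 5 - d
  a = 3 - 1
  v = a
  return a

Answer: b = 5
d = 5 + 3
y = 5 - d
a = 3 - 1
v = a
return a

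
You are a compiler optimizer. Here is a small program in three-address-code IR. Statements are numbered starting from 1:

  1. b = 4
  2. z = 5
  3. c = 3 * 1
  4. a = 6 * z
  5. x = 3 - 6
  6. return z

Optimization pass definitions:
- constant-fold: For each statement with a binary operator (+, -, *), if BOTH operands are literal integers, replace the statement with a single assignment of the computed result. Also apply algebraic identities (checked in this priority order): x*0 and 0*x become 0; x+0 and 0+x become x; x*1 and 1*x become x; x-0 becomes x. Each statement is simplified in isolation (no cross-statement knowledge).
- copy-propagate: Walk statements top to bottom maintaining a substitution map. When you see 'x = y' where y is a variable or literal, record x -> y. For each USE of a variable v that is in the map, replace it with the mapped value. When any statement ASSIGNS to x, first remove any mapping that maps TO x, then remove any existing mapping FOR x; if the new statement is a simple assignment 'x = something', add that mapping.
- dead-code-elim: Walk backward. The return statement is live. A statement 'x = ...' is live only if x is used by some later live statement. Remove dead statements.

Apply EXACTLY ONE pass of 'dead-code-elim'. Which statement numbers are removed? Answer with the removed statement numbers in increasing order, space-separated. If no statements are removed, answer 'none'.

Backward liveness scan:
Stmt 1 'b = 4': DEAD (b not in live set [])
Stmt 2 'z = 5': KEEP (z is live); live-in = []
Stmt 3 'c = 3 * 1': DEAD (c not in live set ['z'])
Stmt 4 'a = 6 * z': DEAD (a not in live set ['z'])
Stmt 5 'x = 3 - 6': DEAD (x not in live set ['z'])
Stmt 6 'return z': KEEP (return); live-in = ['z']
Removed statement numbers: [1, 3, 4, 5]
Surviving IR:
  z = 5
  return z

Answer: 1 3 4 5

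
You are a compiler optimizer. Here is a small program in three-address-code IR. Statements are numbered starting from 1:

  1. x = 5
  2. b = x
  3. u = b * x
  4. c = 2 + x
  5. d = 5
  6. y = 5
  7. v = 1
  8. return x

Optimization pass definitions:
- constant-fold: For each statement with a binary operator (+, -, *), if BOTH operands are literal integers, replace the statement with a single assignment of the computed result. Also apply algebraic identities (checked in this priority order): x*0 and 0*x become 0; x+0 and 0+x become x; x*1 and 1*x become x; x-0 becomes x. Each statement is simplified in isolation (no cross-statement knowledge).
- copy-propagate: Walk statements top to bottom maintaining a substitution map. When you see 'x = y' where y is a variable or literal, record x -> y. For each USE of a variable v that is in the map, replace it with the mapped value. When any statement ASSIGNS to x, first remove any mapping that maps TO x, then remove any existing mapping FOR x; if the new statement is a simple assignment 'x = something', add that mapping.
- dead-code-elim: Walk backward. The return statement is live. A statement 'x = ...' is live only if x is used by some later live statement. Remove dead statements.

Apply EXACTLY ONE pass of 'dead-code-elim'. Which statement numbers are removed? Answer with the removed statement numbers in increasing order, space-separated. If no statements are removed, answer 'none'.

Answer: 2 3 4 5 6 7

Derivation:
Backward liveness scan:
Stmt 1 'x = 5': KEEP (x is live); live-in = []
Stmt 2 'b = x': DEAD (b not in live set ['x'])
Stmt 3 'u = b * x': DEAD (u not in live set ['x'])
Stmt 4 'c = 2 + x': DEAD (c not in live set ['x'])
Stmt 5 'd = 5': DEAD (d not in live set ['x'])
Stmt 6 'y = 5': DEAD (y not in live set ['x'])
Stmt 7 'v = 1': DEAD (v not in live set ['x'])
Stmt 8 'return x': KEEP (return); live-in = ['x']
Removed statement numbers: [2, 3, 4, 5, 6, 7]
Surviving IR:
  x = 5
  return x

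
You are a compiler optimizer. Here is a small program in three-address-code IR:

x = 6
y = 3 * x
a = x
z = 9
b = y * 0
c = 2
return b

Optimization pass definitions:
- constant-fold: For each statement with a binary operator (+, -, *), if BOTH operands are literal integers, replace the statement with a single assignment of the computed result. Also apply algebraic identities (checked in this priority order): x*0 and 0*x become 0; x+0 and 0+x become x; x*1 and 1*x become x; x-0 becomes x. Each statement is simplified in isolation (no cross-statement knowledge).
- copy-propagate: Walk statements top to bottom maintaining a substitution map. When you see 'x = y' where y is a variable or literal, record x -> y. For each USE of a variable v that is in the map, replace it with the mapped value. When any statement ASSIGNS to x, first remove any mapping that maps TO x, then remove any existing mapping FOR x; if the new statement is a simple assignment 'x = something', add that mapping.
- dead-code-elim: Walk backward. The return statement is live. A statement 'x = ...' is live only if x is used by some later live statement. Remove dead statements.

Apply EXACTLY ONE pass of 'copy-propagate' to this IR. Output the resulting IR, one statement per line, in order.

Answer: x = 6
y = 3 * 6
a = 6
z = 9
b = y * 0
c = 2
return b

Derivation:
Applying copy-propagate statement-by-statement:
  [1] x = 6  (unchanged)
  [2] y = 3 * x  -> y = 3 * 6
  [3] a = x  -> a = 6
  [4] z = 9  (unchanged)
  [5] b = y * 0  (unchanged)
  [6] c = 2  (unchanged)
  [7] return b  (unchanged)
Result (7 stmts):
  x = 6
  y = 3 * 6
  a = 6
  z = 9
  b = y * 0
  c = 2
  return b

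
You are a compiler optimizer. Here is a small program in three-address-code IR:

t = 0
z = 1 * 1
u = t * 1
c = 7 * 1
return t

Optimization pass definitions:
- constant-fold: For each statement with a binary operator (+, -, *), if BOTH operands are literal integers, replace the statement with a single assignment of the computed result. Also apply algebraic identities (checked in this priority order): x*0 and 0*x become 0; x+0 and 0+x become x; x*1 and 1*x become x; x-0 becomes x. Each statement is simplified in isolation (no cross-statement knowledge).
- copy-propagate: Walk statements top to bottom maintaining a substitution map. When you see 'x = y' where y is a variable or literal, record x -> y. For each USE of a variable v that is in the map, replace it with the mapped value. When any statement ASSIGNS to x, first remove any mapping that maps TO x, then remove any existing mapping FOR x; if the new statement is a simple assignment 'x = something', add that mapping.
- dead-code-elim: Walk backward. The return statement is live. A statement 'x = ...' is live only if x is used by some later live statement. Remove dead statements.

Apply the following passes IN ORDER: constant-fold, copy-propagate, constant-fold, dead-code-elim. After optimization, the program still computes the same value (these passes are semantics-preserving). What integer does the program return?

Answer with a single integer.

Answer: 0

Derivation:
Initial IR:
  t = 0
  z = 1 * 1
  u = t * 1
  c = 7 * 1
  return t
After constant-fold (5 stmts):
  t = 0
  z = 1
  u = t
  c = 7
  return t
After copy-propagate (5 stmts):
  t = 0
  z = 1
  u = 0
  c = 7
  return 0
After constant-fold (5 stmts):
  t = 0
  z = 1
  u = 0
  c = 7
  return 0
After dead-code-elim (1 stmts):
  return 0
Evaluate:
  t = 0  =>  t = 0
  z = 1 * 1  =>  z = 1
  u = t * 1  =>  u = 0
  c = 7 * 1  =>  c = 7
  return t = 0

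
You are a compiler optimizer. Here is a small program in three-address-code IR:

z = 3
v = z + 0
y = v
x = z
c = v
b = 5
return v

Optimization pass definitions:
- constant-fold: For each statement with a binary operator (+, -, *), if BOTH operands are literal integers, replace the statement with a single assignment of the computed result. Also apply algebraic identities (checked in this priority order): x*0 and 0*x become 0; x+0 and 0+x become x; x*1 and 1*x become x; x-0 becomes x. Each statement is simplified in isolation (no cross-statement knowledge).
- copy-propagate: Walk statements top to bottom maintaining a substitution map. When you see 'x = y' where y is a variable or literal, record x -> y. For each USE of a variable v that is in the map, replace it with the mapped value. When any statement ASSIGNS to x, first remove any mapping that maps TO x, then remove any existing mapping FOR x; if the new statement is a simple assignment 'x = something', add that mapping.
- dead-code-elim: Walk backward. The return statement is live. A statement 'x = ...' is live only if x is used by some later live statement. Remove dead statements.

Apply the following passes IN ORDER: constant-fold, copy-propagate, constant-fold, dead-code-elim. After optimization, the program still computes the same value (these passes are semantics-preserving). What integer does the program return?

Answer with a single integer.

Answer: 3

Derivation:
Initial IR:
  z = 3
  v = z + 0
  y = v
  x = z
  c = v
  b = 5
  return v
After constant-fold (7 stmts):
  z = 3
  v = z
  y = v
  x = z
  c = v
  b = 5
  return v
After copy-propagate (7 stmts):
  z = 3
  v = 3
  y = 3
  x = 3
  c = 3
  b = 5
  return 3
After constant-fold (7 stmts):
  z = 3
  v = 3
  y = 3
  x = 3
  c = 3
  b = 5
  return 3
After dead-code-elim (1 stmts):
  return 3
Evaluate:
  z = 3  =>  z = 3
  v = z + 0  =>  v = 3
  y = v  =>  y = 3
  x = z  =>  x = 3
  c = v  =>  c = 3
  b = 5  =>  b = 5
  return v = 3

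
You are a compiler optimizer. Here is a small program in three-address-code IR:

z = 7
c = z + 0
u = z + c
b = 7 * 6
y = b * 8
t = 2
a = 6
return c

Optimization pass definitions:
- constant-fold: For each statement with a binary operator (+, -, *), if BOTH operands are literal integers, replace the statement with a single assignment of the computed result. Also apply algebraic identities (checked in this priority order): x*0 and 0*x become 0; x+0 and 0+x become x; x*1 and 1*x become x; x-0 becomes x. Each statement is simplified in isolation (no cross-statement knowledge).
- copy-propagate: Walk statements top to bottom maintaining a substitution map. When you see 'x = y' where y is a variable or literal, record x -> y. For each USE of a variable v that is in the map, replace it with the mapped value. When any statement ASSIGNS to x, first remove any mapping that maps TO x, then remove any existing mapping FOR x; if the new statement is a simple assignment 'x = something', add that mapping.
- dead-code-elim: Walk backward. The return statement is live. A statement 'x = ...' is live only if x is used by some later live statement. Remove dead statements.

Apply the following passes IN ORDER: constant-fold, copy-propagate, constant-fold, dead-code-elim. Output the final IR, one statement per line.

Initial IR:
  z = 7
  c = z + 0
  u = z + c
  b = 7 * 6
  y = b * 8
  t = 2
  a = 6
  return c
After constant-fold (8 stmts):
  z = 7
  c = z
  u = z + c
  b = 42
  y = b * 8
  t = 2
  a = 6
  return c
After copy-propagate (8 stmts):
  z = 7
  c = 7
  u = 7 + 7
  b = 42
  y = 42 * 8
  t = 2
  a = 6
  return 7
After constant-fold (8 stmts):
  z = 7
  c = 7
  u = 14
  b = 42
  y = 336
  t = 2
  a = 6
  return 7
After dead-code-elim (1 stmts):
  return 7

Answer: return 7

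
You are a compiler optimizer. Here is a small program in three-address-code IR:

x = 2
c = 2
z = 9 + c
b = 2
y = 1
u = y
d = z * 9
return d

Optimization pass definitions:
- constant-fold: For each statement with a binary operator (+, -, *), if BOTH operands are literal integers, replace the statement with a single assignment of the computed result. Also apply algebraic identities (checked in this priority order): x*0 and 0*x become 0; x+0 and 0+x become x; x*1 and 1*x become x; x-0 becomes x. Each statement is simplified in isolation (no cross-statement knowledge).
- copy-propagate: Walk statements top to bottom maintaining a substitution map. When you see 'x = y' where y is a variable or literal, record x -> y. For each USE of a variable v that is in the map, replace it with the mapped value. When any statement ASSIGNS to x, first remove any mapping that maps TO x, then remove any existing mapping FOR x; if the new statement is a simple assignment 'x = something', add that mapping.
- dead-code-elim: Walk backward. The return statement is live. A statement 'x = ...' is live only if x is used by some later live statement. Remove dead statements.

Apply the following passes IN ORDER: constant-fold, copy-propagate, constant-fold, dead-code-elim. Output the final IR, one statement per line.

Initial IR:
  x = 2
  c = 2
  z = 9 + c
  b = 2
  y = 1
  u = y
  d = z * 9
  return d
After constant-fold (8 stmts):
  x = 2
  c = 2
  z = 9 + c
  b = 2
  y = 1
  u = y
  d = z * 9
  return d
After copy-propagate (8 stmts):
  x = 2
  c = 2
  z = 9 + 2
  b = 2
  y = 1
  u = 1
  d = z * 9
  return d
After constant-fold (8 stmts):
  x = 2
  c = 2
  z = 11
  b = 2
  y = 1
  u = 1
  d = z * 9
  return d
After dead-code-elim (3 stmts):
  z = 11
  d = z * 9
  return d

Answer: z = 11
d = z * 9
return d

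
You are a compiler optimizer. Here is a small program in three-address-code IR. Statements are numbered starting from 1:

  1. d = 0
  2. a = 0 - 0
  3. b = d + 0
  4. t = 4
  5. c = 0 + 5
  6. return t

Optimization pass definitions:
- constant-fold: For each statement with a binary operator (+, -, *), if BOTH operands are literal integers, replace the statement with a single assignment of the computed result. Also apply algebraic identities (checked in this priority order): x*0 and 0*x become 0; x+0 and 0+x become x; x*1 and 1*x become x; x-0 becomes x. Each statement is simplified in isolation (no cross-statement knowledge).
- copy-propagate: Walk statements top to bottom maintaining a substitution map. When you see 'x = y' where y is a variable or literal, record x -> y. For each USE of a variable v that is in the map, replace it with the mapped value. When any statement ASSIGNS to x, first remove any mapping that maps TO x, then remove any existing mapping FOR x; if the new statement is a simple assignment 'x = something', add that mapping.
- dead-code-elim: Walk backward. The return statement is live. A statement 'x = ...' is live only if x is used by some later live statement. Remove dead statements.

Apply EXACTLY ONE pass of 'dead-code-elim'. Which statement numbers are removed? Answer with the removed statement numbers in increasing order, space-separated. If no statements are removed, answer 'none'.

Backward liveness scan:
Stmt 1 'd = 0': DEAD (d not in live set [])
Stmt 2 'a = 0 - 0': DEAD (a not in live set [])
Stmt 3 'b = d + 0': DEAD (b not in live set [])
Stmt 4 't = 4': KEEP (t is live); live-in = []
Stmt 5 'c = 0 + 5': DEAD (c not in live set ['t'])
Stmt 6 'return t': KEEP (return); live-in = ['t']
Removed statement numbers: [1, 2, 3, 5]
Surviving IR:
  t = 4
  return t

Answer: 1 2 3 5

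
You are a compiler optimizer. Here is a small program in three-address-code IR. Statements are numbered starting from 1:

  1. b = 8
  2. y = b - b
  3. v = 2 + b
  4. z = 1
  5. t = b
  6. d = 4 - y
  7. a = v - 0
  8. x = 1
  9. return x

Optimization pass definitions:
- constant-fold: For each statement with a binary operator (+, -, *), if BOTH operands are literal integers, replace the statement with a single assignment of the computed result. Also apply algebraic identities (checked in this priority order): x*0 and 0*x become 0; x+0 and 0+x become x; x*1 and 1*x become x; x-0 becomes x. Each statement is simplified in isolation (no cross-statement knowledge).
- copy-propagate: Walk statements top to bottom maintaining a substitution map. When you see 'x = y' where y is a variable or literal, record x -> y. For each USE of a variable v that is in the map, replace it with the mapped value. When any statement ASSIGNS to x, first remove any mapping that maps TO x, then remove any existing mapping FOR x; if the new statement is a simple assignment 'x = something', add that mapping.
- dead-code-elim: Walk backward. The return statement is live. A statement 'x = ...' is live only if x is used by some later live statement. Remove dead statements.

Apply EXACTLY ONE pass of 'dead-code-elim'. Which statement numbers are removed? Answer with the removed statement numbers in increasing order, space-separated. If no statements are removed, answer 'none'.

Answer: 1 2 3 4 5 6 7

Derivation:
Backward liveness scan:
Stmt 1 'b = 8': DEAD (b not in live set [])
Stmt 2 'y = b - b': DEAD (y not in live set [])
Stmt 3 'v = 2 + b': DEAD (v not in live set [])
Stmt 4 'z = 1': DEAD (z not in live set [])
Stmt 5 't = b': DEAD (t not in live set [])
Stmt 6 'd = 4 - y': DEAD (d not in live set [])
Stmt 7 'a = v - 0': DEAD (a not in live set [])
Stmt 8 'x = 1': KEEP (x is live); live-in = []
Stmt 9 'return x': KEEP (return); live-in = ['x']
Removed statement numbers: [1, 2, 3, 4, 5, 6, 7]
Surviving IR:
  x = 1
  return x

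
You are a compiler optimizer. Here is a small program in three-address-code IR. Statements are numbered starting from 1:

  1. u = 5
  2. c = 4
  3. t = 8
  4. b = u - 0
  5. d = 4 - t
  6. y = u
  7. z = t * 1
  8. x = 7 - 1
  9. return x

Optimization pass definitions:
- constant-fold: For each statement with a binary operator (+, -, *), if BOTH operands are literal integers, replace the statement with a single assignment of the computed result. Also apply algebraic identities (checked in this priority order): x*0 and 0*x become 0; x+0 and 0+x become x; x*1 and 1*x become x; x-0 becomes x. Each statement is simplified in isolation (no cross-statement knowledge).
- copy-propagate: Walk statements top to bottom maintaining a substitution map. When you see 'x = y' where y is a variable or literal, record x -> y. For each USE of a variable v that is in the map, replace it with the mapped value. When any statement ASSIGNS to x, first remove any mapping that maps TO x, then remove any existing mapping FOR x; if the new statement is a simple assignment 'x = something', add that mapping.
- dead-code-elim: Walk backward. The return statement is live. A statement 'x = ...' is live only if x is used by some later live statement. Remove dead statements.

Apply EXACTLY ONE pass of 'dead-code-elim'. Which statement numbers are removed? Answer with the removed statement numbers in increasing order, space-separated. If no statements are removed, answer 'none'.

Backward liveness scan:
Stmt 1 'u = 5': DEAD (u not in live set [])
Stmt 2 'c = 4': DEAD (c not in live set [])
Stmt 3 't = 8': DEAD (t not in live set [])
Stmt 4 'b = u - 0': DEAD (b not in live set [])
Stmt 5 'd = 4 - t': DEAD (d not in live set [])
Stmt 6 'y = u': DEAD (y not in live set [])
Stmt 7 'z = t * 1': DEAD (z not in live set [])
Stmt 8 'x = 7 - 1': KEEP (x is live); live-in = []
Stmt 9 'return x': KEEP (return); live-in = ['x']
Removed statement numbers: [1, 2, 3, 4, 5, 6, 7]
Surviving IR:
  x = 7 - 1
  return x

Answer: 1 2 3 4 5 6 7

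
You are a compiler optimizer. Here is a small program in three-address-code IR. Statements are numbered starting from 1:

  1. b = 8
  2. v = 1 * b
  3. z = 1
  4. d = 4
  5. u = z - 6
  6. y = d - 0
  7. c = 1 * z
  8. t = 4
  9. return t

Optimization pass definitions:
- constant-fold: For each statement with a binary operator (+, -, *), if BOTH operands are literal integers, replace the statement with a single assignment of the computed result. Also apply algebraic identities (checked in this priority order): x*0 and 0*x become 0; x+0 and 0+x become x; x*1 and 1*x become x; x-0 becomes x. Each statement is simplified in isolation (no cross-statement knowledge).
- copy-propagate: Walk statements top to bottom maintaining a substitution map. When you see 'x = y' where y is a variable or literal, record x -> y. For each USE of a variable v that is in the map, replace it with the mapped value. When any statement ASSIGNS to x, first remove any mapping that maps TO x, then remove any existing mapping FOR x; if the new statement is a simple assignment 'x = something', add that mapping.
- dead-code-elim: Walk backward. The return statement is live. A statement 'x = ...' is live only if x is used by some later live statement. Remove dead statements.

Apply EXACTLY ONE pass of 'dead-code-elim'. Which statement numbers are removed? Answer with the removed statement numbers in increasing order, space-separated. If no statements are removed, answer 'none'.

Answer: 1 2 3 4 5 6 7

Derivation:
Backward liveness scan:
Stmt 1 'b = 8': DEAD (b not in live set [])
Stmt 2 'v = 1 * b': DEAD (v not in live set [])
Stmt 3 'z = 1': DEAD (z not in live set [])
Stmt 4 'd = 4': DEAD (d not in live set [])
Stmt 5 'u = z - 6': DEAD (u not in live set [])
Stmt 6 'y = d - 0': DEAD (y not in live set [])
Stmt 7 'c = 1 * z': DEAD (c not in live set [])
Stmt 8 't = 4': KEEP (t is live); live-in = []
Stmt 9 'return t': KEEP (return); live-in = ['t']
Removed statement numbers: [1, 2, 3, 4, 5, 6, 7]
Surviving IR:
  t = 4
  return t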